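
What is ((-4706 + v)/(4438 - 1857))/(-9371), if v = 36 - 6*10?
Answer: 4730/24186551 ≈ 0.00019556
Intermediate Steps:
v = -24 (v = 36 - 60 = -24)
((-4706 + v)/(4438 - 1857))/(-9371) = ((-4706 - 24)/(4438 - 1857))/(-9371) = -4730/2581*(-1/9371) = 4730/24186551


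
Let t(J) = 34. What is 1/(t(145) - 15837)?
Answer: -1/15803 ≈ -6.3279e-5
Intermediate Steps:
1/(t(145) - 15837) = 1/(34 - 15837) = 1/(-15803) = -1/15803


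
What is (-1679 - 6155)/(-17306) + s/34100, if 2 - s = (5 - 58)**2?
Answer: 109280729/295067300 ≈ 0.37036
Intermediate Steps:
s = -2807 (s = 2 - (5 - 58)**2 = 2 - 1*(-53)**2 = 2 - 1*2809 = 2 - 2809 = -2807)
(-1679 - 6155)/(-17306) + s/34100 = (-1679 - 6155)/(-17306) - 2807/34100 = -7834*(-1/17306) - 2807*1/34100 = 3917/8653 - 2807/34100 = 109280729/295067300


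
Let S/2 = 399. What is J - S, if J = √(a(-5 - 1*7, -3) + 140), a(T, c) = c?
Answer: -798 + √137 ≈ -786.29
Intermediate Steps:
S = 798 (S = 2*399 = 798)
J = √137 (J = √(-3 + 140) = √137 ≈ 11.705)
J - S = √137 - 1*798 = √137 - 798 = -798 + √137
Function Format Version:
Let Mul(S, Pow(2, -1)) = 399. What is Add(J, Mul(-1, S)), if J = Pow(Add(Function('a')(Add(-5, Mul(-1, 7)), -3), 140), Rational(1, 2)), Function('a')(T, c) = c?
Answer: Add(-798, Pow(137, Rational(1, 2))) ≈ -786.29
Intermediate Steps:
S = 798 (S = Mul(2, 399) = 798)
J = Pow(137, Rational(1, 2)) (J = Pow(Add(-3, 140), Rational(1, 2)) = Pow(137, Rational(1, 2)) ≈ 11.705)
Add(J, Mul(-1, S)) = Add(Pow(137, Rational(1, 2)), Mul(-1, 798)) = Add(Pow(137, Rational(1, 2)), -798) = Add(-798, Pow(137, Rational(1, 2)))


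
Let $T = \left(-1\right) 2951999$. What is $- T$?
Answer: $2951999$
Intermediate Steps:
$T = -2951999$
$- T = \left(-1\right) \left(-2951999\right) = 2951999$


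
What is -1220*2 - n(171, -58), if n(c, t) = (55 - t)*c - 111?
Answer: -21652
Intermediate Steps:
n(c, t) = -111 + c*(55 - t) (n(c, t) = c*(55 - t) - 111 = -111 + c*(55 - t))
-1220*2 - n(171, -58) = -1220*2 - (-111 + 55*171 - 1*171*(-58)) = -2440 - (-111 + 9405 + 9918) = -2440 - 1*19212 = -2440 - 19212 = -21652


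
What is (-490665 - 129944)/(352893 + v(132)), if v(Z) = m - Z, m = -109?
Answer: -620609/352652 ≈ -1.7598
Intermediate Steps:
v(Z) = -109 - Z
(-490665 - 129944)/(352893 + v(132)) = (-490665 - 129944)/(352893 + (-109 - 1*132)) = -620609/(352893 + (-109 - 132)) = -620609/(352893 - 241) = -620609/352652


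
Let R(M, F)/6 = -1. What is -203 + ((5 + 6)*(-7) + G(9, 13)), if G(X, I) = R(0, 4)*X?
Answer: -334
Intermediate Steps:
R(M, F) = -6 (R(M, F) = 6*(-1) = -6)
G(X, I) = -6*X
-203 + ((5 + 6)*(-7) + G(9, 13)) = -203 + ((5 + 6)*(-7) - 6*9) = -203 + (11*(-7) - 54) = -203 + (-77 - 54) = -203 - 131 = -334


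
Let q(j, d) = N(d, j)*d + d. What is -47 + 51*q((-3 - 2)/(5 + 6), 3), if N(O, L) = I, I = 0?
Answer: 106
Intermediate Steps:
N(O, L) = 0
q(j, d) = d (q(j, d) = 0*d + d = 0 + d = d)
-47 + 51*q((-3 - 2)/(5 + 6), 3) = -47 + 51*3 = -47 + 153 = 106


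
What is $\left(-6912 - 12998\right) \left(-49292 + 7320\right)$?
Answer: $835662520$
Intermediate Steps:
$\left(-6912 - 12998\right) \left(-49292 + 7320\right) = \left(-19910\right) \left(-41972\right) = 835662520$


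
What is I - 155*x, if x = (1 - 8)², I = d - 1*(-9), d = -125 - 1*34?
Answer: -7745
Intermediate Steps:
d = -159 (d = -125 - 34 = -159)
I = -150 (I = -159 - 1*(-9) = -159 + 9 = -150)
x = 49 (x = (-7)² = 49)
I - 155*x = -150 - 155*49 = -150 - 7595 = -7745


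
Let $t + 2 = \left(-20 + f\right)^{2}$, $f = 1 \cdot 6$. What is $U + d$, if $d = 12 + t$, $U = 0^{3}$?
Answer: $206$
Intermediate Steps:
$f = 6$
$t = 194$ ($t = -2 + \left(-20 + 6\right)^{2} = -2 + \left(-14\right)^{2} = -2 + 196 = 194$)
$U = 0$
$d = 206$ ($d = 12 + 194 = 206$)
$U + d = 0 + 206 = 206$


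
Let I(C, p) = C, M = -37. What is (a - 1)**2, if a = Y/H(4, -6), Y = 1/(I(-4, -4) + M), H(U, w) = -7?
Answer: 81796/82369 ≈ 0.99304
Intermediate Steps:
Y = -1/41 (Y = 1/(-4 - 37) = 1/(-41) = -1/41 ≈ -0.024390)
a = 1/287 (a = -1/41/(-7) = -1/41*(-1/7) = 1/287 ≈ 0.0034843)
(a - 1)**2 = (1/287 - 1)**2 = (-286/287)**2 = 81796/82369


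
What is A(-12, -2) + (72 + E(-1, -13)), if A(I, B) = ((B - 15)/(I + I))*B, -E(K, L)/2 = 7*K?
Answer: 1015/12 ≈ 84.583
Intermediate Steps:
E(K, L) = -14*K
A(I, B) = B*(-15 + B)/(2*I) (A(I, B) = ((-15 + B)/((2*I)))*B = ((-15 + B)*(1/(2*I)))*B = ((-15 + B)/(2*I))*B = B*(-15 + B)/(2*I))
A(-12, -2) + (72 + E(-1, -13)) = (1/2)*(-2)*(-15 - 2)/(-12) + (72 - 14*(-1)) = (1/2)*(-2)*(-1/12)*(-17) + (72 + 14) = -17/12 + 86 = 1015/12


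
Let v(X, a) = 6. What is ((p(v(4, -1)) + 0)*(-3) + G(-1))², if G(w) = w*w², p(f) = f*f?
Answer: 11881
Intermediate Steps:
p(f) = f²
G(w) = w³
((p(v(4, -1)) + 0)*(-3) + G(-1))² = ((6² + 0)*(-3) + (-1)³)² = ((36 + 0)*(-3) - 1)² = (36*(-3) - 1)² = (-108 - 1)² = (-109)² = 11881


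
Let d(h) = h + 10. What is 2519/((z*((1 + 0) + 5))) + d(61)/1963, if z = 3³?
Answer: 4956299/318006 ≈ 15.586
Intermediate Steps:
z = 27
d(h) = 10 + h
2519/((z*((1 + 0) + 5))) + d(61)/1963 = 2519/((27*((1 + 0) + 5))) + (10 + 61)/1963 = 2519/((27*(1 + 5))) + 71*(1/1963) = 2519/((27*6)) + 71/1963 = 2519/162 + 71/1963 = 4956299/318006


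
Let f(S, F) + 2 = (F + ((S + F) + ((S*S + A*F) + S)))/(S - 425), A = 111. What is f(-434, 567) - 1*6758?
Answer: -6058399/859 ≈ -7052.9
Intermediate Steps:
f(S, F) = -2 + (S² + 2*S + 113*F)/(-425 + S) (f(S, F) = -2 + (F + ((S + F) + ((S*S + 111*F) + S)))/(S - 425) = -2 + (F + ((F + S) + ((S² + 111*F) + S)))/(-425 + S) = -2 + (F + ((F + S) + (S + S² + 111*F)))/(-425 + S) = -2 + (F + (S² + 2*S + 112*F))/(-425 + S) = -2 + (S² + 2*S + 113*F)/(-425 + S))
f(-434, 567) - 1*6758 = (850 + (-434)² + 113*567)/(-425 - 434) - 1*6758 = (850 + 188356 + 64071)/(-859) - 6758 = -1/859*253277 - 6758 = -253277/859 - 6758 = -6058399/859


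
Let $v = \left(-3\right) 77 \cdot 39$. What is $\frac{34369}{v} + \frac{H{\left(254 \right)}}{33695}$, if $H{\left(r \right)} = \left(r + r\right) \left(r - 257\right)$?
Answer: $- \frac{1171793171}{303558255} \approx -3.8602$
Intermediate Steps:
$v = -9009$ ($v = \left(-231\right) 39 = -9009$)
$H{\left(r \right)} = 2 r \left(-257 + r\right)$
$\frac{34369}{v} + \frac{H{\left(254 \right)}}{33695} = \frac{34369}{-9009} + \frac{2 \cdot 254 \left(-257 + 254\right)}{33695} = 34369 \left(- \frac{1}{9009}\right) + 2 \cdot 254 \left(-3\right) \frac{1}{33695} = - \frac{34369}{9009} - \frac{1524}{33695} = - \frac{1171793171}{303558255}$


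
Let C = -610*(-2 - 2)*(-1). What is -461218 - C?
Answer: -458778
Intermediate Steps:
C = -2440 (C = -(-2440)*(-1) = -610*4 = -2440)
-461218 - C = -461218 - 1*(-2440) = -461218 + 2440 = -458778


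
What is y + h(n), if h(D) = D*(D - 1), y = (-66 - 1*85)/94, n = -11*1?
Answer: 12257/94 ≈ 130.39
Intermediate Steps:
n = -11
y = -151/94 (y = (-66 - 85)/94 = (1/94)*(-151) = -151/94 ≈ -1.6064)
h(D) = D*(-1 + D)
y + h(n) = -151/94 - 11*(-1 - 11) = -151/94 - 11*(-12) = -151/94 + 132 = 12257/94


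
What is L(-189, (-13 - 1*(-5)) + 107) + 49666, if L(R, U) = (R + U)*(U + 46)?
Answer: 36616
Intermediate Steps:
L(R, U) = (46 + U)*(R + U) (L(R, U) = (R + U)*(46 + U) = (46 + U)*(R + U))
L(-189, (-13 - 1*(-5)) + 107) + 49666 = (((-13 - 1*(-5)) + 107)² + 46*(-189) + 46*((-13 - 1*(-5)) + 107) - 189*((-13 - 1*(-5)) + 107)) + 49666 = (((-13 + 5) + 107)² - 8694 + 46*((-13 + 5) + 107) - 189*((-13 + 5) + 107)) + 49666 = ((-8 + 107)² - 8694 + 46*(-8 + 107) - 189*(-8 + 107)) + 49666 = (99² - 8694 + 46*99 - 189*99) + 49666 = (9801 - 8694 + 4554 - 18711) + 49666 = -13050 + 49666 = 36616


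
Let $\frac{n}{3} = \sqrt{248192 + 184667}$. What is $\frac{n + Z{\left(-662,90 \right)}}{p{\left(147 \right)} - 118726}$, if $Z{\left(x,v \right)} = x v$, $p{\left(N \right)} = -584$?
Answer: $\frac{1986}{3977} - \frac{\sqrt{432859}}{39770} \approx 0.48283$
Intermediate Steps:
$Z{\left(x,v \right)} = v x$
$n = 3 \sqrt{432859}$ ($n = 3 \sqrt{248192 + 184667} = 3 \sqrt{432859} \approx 1973.8$)
$\frac{n + Z{\left(-662,90 \right)}}{p{\left(147 \right)} - 118726} = \frac{3 \sqrt{432859} + 90 \left(-662\right)}{-584 - 118726} = \frac{3 \sqrt{432859} - 59580}{-119310} = \left(-59580 + 3 \sqrt{432859}\right) \left(- \frac{1}{119310}\right) = \frac{1986}{3977} - \frac{\sqrt{432859}}{39770}$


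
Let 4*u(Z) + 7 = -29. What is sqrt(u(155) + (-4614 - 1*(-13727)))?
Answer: 4*sqrt(569) ≈ 95.415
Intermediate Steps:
u(Z) = -9 (u(Z) = -7/4 + (1/4)*(-29) = -7/4 - 29/4 = -9)
sqrt(u(155) + (-4614 - 1*(-13727))) = sqrt(-9 + (-4614 - 1*(-13727))) = sqrt(-9 + (-4614 + 13727)) = sqrt(-9 + 9113) = sqrt(9104) = 4*sqrt(569)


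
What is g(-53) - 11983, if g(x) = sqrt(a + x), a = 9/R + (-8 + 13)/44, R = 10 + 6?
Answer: -11983 + I*sqrt(101299)/44 ≈ -11983.0 + 7.2335*I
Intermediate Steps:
R = 16
a = 119/176 (a = 9/16 + (-8 + 13)/44 = 9*(1/16) + 5*(1/44) = 9/16 + 5/44 = 119/176 ≈ 0.67614)
g(x) = sqrt(119/176 + x)
g(-53) - 11983 = sqrt(1309 + 1936*(-53))/44 - 11983 = sqrt(1309 - 102608)/44 - 11983 = sqrt(-101299)/44 - 11983 = (I*sqrt(101299))/44 - 11983 = I*sqrt(101299)/44 - 11983 = -11983 + I*sqrt(101299)/44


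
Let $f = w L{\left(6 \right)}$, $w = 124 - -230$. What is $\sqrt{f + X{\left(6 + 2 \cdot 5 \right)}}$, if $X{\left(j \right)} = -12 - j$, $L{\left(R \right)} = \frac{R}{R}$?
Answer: $\sqrt{326} \approx 18.055$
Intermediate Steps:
$L{\left(R \right)} = 1$
$w = 354$ ($w = 124 + 230 = 354$)
$f = 354$ ($f = 354 \cdot 1 = 354$)
$\sqrt{f + X{\left(6 + 2 \cdot 5 \right)}} = \sqrt{354 - \left(18 + 10\right)} = \sqrt{354 - 28} = \sqrt{326}$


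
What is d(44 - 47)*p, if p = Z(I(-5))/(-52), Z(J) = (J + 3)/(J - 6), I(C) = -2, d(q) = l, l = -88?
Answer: -11/52 ≈ -0.21154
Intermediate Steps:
d(q) = -88
Z(J) = (3 + J)/(-6 + J)
p = 1/416 (p = ((3 - 2)/(-6 - 2))/(-52) = (1/(-8))*(-1/52) = -⅛*1*(-1/52) = -⅛*(-1/52) = 1/416 ≈ 0.0024038)
d(44 - 47)*p = -88*1/416 = -11/52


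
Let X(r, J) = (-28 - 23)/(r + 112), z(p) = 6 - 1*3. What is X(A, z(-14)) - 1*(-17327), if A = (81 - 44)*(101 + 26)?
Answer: 4903538/283 ≈ 17327.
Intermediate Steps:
z(p) = 3 (z(p) = 6 - 3 = 3)
A = 4699 (A = 37*127 = 4699)
X(r, J) = -51/(112 + r)
X(A, z(-14)) - 1*(-17327) = -51/(112 + 4699) - 1*(-17327) = -51/4811 + 17327 = -51*1/4811 + 17327 = -3/283 + 17327 = 4903538/283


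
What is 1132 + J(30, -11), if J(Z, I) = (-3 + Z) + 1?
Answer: 1160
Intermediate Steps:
J(Z, I) = -2 + Z
1132 + J(30, -11) = 1132 + (-2 + 30) = 1132 + 28 = 1160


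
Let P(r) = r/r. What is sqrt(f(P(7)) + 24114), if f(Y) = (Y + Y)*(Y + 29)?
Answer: 3*sqrt(2686) ≈ 155.48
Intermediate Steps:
P(r) = 1
f(Y) = 2*Y*(29 + Y) (f(Y) = (2*Y)*(29 + Y) = 2*Y*(29 + Y))
sqrt(f(P(7)) + 24114) = sqrt(2*1*(29 + 1) + 24114) = sqrt(2*1*30 + 24114) = sqrt(60 + 24114) = sqrt(24174) = 3*sqrt(2686)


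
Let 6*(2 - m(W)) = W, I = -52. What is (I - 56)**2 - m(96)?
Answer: 11678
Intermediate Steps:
m(W) = 2 - W/6
(I - 56)**2 - m(96) = (-52 - 56)**2 - (2 - 1/6*96) = (-108)**2 - (2 - 16) = 11664 - 1*(-14) = 11664 + 14 = 11678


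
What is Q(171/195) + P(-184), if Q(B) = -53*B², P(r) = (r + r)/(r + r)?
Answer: -167972/4225 ≈ -39.757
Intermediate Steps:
P(r) = 1 (P(r) = (2*r)/((2*r)) = (2*r)*(1/(2*r)) = 1)
Q(171/195) + P(-184) = -53*(171/195)² + 1 = -53*(171*(1/195))² + 1 = -53*(57/65)² + 1 = -53*3249/4225 + 1 = -172197/4225 + 1 = -167972/4225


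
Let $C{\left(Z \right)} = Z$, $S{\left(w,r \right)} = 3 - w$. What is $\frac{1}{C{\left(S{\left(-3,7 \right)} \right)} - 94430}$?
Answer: $- \frac{1}{94424} \approx -1.0591 \cdot 10^{-5}$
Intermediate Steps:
$\frac{1}{C{\left(S{\left(-3,7 \right)} \right)} - 94430} = \frac{1}{\left(3 - -3\right) - 94430} = \frac{1}{\left(3 + 3\right) - 94430} = \frac{1}{6 - 94430} = \frac{1}{-94424} = - \frac{1}{94424}$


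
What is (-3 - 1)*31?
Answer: -124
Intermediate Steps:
(-3 - 1)*31 = -4*31 = -124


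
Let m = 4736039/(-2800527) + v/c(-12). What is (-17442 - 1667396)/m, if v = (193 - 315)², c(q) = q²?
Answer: -56621211715512/3416754521 ≈ -16572.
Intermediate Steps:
v = 14884 (v = (-122)² = 14884)
m = 3416754521/33606324 (m = 4736039/(-2800527) + 14884/((-12)²) = 4736039*(-1/2800527) + 14884/144 = -4736039/2800527 + 14884*(1/144) = -4736039/2800527 + 3721/36 = 3416754521/33606324 ≈ 101.67)
(-17442 - 1667396)/m = (-17442 - 1667396)/(3416754521/33606324) = -1684838*33606324/3416754521 = -56621211715512/3416754521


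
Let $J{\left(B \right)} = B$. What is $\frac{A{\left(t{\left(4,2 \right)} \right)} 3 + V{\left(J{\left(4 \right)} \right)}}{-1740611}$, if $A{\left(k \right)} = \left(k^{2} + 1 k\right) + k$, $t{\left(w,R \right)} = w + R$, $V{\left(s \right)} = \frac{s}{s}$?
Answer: $- \frac{145}{1740611} \approx -8.3304 \cdot 10^{-5}$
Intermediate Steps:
$V{\left(s \right)} = 1$
$t{\left(w,R \right)} = R + w$
$A{\left(k \right)} = k^{2} + 2 k$ ($A{\left(k \right)} = \left(k^{2} + k\right) + k = \left(k + k^{2}\right) + k = k^{2} + 2 k$)
$\frac{A{\left(t{\left(4,2 \right)} \right)} 3 + V{\left(J{\left(4 \right)} \right)}}{-1740611} = \frac{\left(2 + 4\right) \left(2 + \left(2 + 4\right)\right) 3 + 1}{-1740611} = \left(6 \left(2 + 6\right) 3 + 1\right) \left(- \frac{1}{1740611}\right) = \left(6 \cdot 8 \cdot 3 + 1\right) \left(- \frac{1}{1740611}\right) = \left(48 \cdot 3 + 1\right) \left(- \frac{1}{1740611}\right) = \left(144 + 1\right) \left(- \frac{1}{1740611}\right) = 145 \left(- \frac{1}{1740611}\right) = - \frac{145}{1740611}$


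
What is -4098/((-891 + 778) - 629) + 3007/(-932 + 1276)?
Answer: 1820453/127624 ≈ 14.264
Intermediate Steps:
-4098/((-891 + 778) - 629) + 3007/(-932 + 1276) = -4098/(-113 - 629) + 3007/344 = -4098/(-742) + 3007*(1/344) = -4098*(-1/742) + 3007/344 = 2049/371 + 3007/344 = 1820453/127624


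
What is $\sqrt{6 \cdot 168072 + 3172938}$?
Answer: $\sqrt{4181370} \approx 2044.8$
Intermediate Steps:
$\sqrt{6 \cdot 168072 + 3172938} = \sqrt{1008432 + 3172938} = \sqrt{4181370}$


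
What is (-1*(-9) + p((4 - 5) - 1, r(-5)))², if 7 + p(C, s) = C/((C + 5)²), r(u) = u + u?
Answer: 256/81 ≈ 3.1605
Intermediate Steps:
r(u) = 2*u
p(C, s) = -7 + C/(5 + C)² (p(C, s) = -7 + C/((C + 5)²) = -7 + C/((5 + C)²) = -7 + C/(5 + C)²)
(-1*(-9) + p((4 - 5) - 1, r(-5)))² = (-1*(-9) + (-7 + ((4 - 5) - 1)/(5 + ((4 - 5) - 1))²))² = (9 + (-7 + (-1 - 1)/(5 + (-1 - 1))²))² = (9 + (-7 - 2/(5 - 2)²))² = (9 + (-7 - 2/3²))² = (9 + (-7 - 2*⅑))² = (9 + (-7 - 2/9))² = (9 - 65/9)² = (16/9)² = 256/81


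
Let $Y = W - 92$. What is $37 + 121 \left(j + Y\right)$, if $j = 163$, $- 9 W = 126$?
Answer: $6934$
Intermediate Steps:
$W = -14$ ($W = \left(- \frac{1}{9}\right) 126 = -14$)
$Y = -106$ ($Y = -14 - 92 = -106$)
$37 + 121 \left(j + Y\right) = 37 + 121 \left(163 - 106\right) = 37 + 121 \cdot 57 = 37 + 6897 = 6934$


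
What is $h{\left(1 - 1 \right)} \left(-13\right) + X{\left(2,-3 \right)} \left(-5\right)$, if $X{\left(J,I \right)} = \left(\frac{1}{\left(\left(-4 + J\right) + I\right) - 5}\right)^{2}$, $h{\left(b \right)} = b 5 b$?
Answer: $- \frac{1}{20} \approx -0.05$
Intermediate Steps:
$h{\left(b \right)} = 5 b^{2}$ ($h{\left(b \right)} = 5 b b = 5 b^{2}$)
$X{\left(J,I \right)} = \frac{1}{\left(-9 + I + J\right)^{2}}$ ($X{\left(J,I \right)} = \left(\frac{1}{\left(-4 + I + J\right) - 5}\right)^{2} = \left(\frac{1}{-9 + I + J}\right)^{2} = \frac{1}{\left(-9 + I + J\right)^{2}}$)
$h{\left(1 - 1 \right)} \left(-13\right) + X{\left(2,-3 \right)} \left(-5\right) = 5 \left(1 - 1\right)^{2} \left(-13\right) + \frac{1}{\left(-9 - 3 + 2\right)^{2}} \left(-5\right) = 5 \cdot 0^{2} \left(-13\right) + \frac{1}{100} \left(-5\right) = 5 \cdot 0 \left(-13\right) + \frac{1}{100} \left(-5\right) = 0 \left(-13\right) - \frac{1}{20} = 0 - \frac{1}{20} = - \frac{1}{20}$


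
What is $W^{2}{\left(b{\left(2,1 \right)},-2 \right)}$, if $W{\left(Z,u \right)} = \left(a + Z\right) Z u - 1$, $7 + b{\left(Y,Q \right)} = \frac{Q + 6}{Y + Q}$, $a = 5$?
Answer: $\frac{361}{81} \approx 4.4568$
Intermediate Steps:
$b{\left(Y,Q \right)} = -7 + \frac{6 + Q}{Q + Y}$ ($b{\left(Y,Q \right)} = -7 + \frac{Q + 6}{Y + Q} = -7 + \frac{6 + Q}{Q + Y}$)
$W{\left(Z,u \right)} = -1 + Z u \left(5 + Z\right)$ ($W{\left(Z,u \right)} = \left(5 + Z\right) Z u - 1 = Z \left(5 + Z\right) u - 1 = Z u \left(5 + Z\right) - 1 = -1 + Z u \left(5 + Z\right)$)
$W^{2}{\left(b{\left(2,1 \right)},-2 \right)} = \left(-1 - 2 \left(\frac{6 - 14 - 6}{1 + 2}\right)^{2} + 5 \frac{6 - 14 - 6}{1 + 2} \left(-2\right)\right)^{2} = \left(-1 - 2 \left(\frac{6 - 14 - 6}{3}\right)^{2} + 5 \frac{6 - 14 - 6}{3} \left(-2\right)\right)^{2} = \left(-1 - 2 \left(\frac{1}{3} \left(-14\right)\right)^{2} + 5 \cdot \frac{1}{3} \left(-14\right) \left(-2\right)\right)^{2} = \left(-1 - 2 \left(- \frac{14}{3}\right)^{2} + 5 \left(- \frac{14}{3}\right) \left(-2\right)\right)^{2} = \left(-1 - \frac{392}{9} + \frac{140}{3}\right)^{2} = \left(\frac{19}{9}\right)^{2} = \frac{361}{81}$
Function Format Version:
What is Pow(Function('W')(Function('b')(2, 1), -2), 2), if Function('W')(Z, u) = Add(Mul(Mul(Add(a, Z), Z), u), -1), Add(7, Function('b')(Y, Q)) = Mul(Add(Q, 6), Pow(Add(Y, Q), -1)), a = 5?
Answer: Rational(361, 81) ≈ 4.4568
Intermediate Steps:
Function('b')(Y, Q) = Add(-7, Mul(Pow(Add(Q, Y), -1), Add(6, Q))) (Function('b')(Y, Q) = Add(-7, Mul(Add(Q, 6), Pow(Add(Y, Q), -1))) = Add(-7, Mul(Add(6, Q), Pow(Add(Q, Y), -1))) = Add(-7, Mul(Pow(Add(Q, Y), -1), Add(6, Q))))
Function('W')(Z, u) = Add(-1, Mul(Z, u, Add(5, Z))) (Function('W')(Z, u) = Add(Mul(Mul(Add(5, Z), Z), u), -1) = Add(Mul(Mul(Z, Add(5, Z)), u), -1) = Add(Mul(Z, u, Add(5, Z)), -1) = Add(-1, Mul(Z, u, Add(5, Z))))
Pow(Function('W')(Function('b')(2, 1), -2), 2) = Pow(Add(-1, Mul(-2, Pow(Mul(Pow(Add(1, 2), -1), Add(6, Mul(-7, 2), Mul(-6, 1))), 2)), Mul(5, Mul(Pow(Add(1, 2), -1), Add(6, Mul(-7, 2), Mul(-6, 1))), -2)), 2) = Pow(Add(-1, Mul(-2, Pow(Mul(Pow(3, -1), Add(6, -14, -6)), 2)), Mul(5, Mul(Pow(3, -1), Add(6, -14, -6)), -2)), 2) = Pow(Add(-1, Mul(-2, Pow(Mul(Rational(1, 3), -14), 2)), Mul(5, Mul(Rational(1, 3), -14), -2)), 2) = Pow(Add(-1, Mul(-2, Pow(Rational(-14, 3), 2)), Mul(5, Rational(-14, 3), -2)), 2) = Pow(Add(-1, Mul(-2, Rational(196, 9)), Rational(140, 3)), 2) = Pow(Add(-1, Rational(-392, 9), Rational(140, 3)), 2) = Pow(Rational(19, 9), 2) = Rational(361, 81)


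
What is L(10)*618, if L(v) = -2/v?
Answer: -618/5 ≈ -123.60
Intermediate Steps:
L(10)*618 = -2/10*618 = -2*1/10*618 = -1/5*618 = -618/5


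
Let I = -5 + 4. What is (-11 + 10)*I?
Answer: 1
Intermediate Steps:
I = -1
(-11 + 10)*I = (-11 + 10)*(-1) = -1*(-1) = 1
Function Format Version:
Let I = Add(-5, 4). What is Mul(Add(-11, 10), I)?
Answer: 1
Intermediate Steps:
I = -1
Mul(Add(-11, 10), I) = Mul(Add(-11, 10), -1) = Mul(-1, -1) = 1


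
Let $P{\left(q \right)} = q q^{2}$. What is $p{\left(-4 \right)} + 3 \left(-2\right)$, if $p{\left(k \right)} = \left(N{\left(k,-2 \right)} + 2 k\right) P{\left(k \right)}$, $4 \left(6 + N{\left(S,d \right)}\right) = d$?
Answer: $922$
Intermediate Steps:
$N{\left(S,d \right)} = -6 + \frac{d}{4}$
$P{\left(q \right)} = q^{3}$
$p{\left(k \right)} = k^{3} \left(- \frac{13}{2} + 2 k\right)$ ($p{\left(k \right)} = \left(\left(-6 + \frac{1}{4} \left(-2\right)\right) + 2 k\right) k^{3} = \left(\left(-6 - \frac{1}{2}\right) + 2 k\right) k^{3} = \left(- \frac{13}{2} + 2 k\right) k^{3} = k^{3} \left(- \frac{13}{2} + 2 k\right)$)
$p{\left(-4 \right)} + 3 \left(-2\right) = \frac{\left(-4\right)^{3} \left(-13 + 4 \left(-4\right)\right)}{2} + 3 \left(-2\right) = \frac{1}{2} \left(-64\right) \left(-13 - 16\right) - 6 = \frac{1}{2} \left(-64\right) \left(-29\right) - 6 = 928 - 6 = 922$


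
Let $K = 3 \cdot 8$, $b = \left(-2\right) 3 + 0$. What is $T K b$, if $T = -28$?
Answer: $4032$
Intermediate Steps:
$b = -6$ ($b = -6 + 0 = -6$)
$K = 24$
$T K b = \left(-28\right) 24 \left(-6\right) = \left(-672\right) \left(-6\right) = 4032$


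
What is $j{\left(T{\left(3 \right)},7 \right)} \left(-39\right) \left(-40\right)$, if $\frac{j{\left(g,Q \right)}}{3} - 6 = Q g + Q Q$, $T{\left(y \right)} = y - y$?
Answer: $257400$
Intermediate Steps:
$T{\left(y \right)} = 0$
$j{\left(g,Q \right)} = 18 + 3 Q^{2} + 3 Q g$ ($j{\left(g,Q \right)} = 18 + 3 \left(Q g + Q Q\right) = 18 + 3 \left(Q g + Q^{2}\right) = 18 + 3 \left(Q^{2} + Q g\right) = 18 + \left(3 Q^{2} + 3 Q g\right) = 18 + 3 Q^{2} + 3 Q g$)
$j{\left(T{\left(3 \right)},7 \right)} \left(-39\right) \left(-40\right) = \left(18 + 3 \cdot 7^{2} + 3 \cdot 7 \cdot 0\right) \left(-39\right) \left(-40\right) = \left(18 + 3 \cdot 49 + 0\right) \left(-39\right) \left(-40\right) = \left(18 + 147 + 0\right) \left(-39\right) \left(-40\right) = 165 \left(-39\right) \left(-40\right) = \left(-6435\right) \left(-40\right) = 257400$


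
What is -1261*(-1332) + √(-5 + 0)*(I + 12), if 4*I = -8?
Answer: 1679652 + 10*I*√5 ≈ 1.6797e+6 + 22.361*I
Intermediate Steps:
I = -2 (I = (¼)*(-8) = -2)
-1261*(-1332) + √(-5 + 0)*(I + 12) = -1261*(-1332) + √(-5 + 0)*(-2 + 12) = 1679652 + √(-5)*10 = 1679652 + (I*√5)*10 = 1679652 + 10*I*√5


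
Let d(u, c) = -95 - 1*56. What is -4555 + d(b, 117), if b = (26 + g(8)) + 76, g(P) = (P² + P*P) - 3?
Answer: -4706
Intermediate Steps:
g(P) = -3 + 2*P² (g(P) = (P² + P²) - 3 = 2*P² - 3 = -3 + 2*P²)
b = 227 (b = (26 + (-3 + 2*8²)) + 76 = (26 + (-3 + 2*64)) + 76 = (26 + (-3 + 128)) + 76 = (26 + 125) + 76 = 151 + 76 = 227)
d(u, c) = -151 (d(u, c) = -95 - 56 = -151)
-4555 + d(b, 117) = -4555 - 151 = -4706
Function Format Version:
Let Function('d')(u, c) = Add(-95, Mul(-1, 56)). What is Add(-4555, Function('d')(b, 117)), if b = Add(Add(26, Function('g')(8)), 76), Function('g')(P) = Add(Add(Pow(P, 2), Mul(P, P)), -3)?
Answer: -4706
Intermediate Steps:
Function('g')(P) = Add(-3, Mul(2, Pow(P, 2))) (Function('g')(P) = Add(Add(Pow(P, 2), Pow(P, 2)), -3) = Add(Mul(2, Pow(P, 2)), -3) = Add(-3, Mul(2, Pow(P, 2))))
b = 227 (b = Add(Add(26, Add(-3, Mul(2, Pow(8, 2)))), 76) = Add(Add(26, Add(-3, Mul(2, 64))), 76) = Add(Add(26, Add(-3, 128)), 76) = Add(Add(26, 125), 76) = Add(151, 76) = 227)
Function('d')(u, c) = -151 (Function('d')(u, c) = Add(-95, -56) = -151)
Add(-4555, Function('d')(b, 117)) = Add(-4555, -151) = -4706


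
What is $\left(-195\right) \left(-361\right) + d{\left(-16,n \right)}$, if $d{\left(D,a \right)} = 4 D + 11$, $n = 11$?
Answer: $70342$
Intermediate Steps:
$d{\left(D,a \right)} = 11 + 4 D$
$\left(-195\right) \left(-361\right) + d{\left(-16,n \right)} = \left(-195\right) \left(-361\right) + \left(11 + 4 \left(-16\right)\right) = 70395 + \left(11 - 64\right) = 70395 - 53 = 70342$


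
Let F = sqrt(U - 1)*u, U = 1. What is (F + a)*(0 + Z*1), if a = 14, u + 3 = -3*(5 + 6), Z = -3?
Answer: -42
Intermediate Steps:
u = -36 (u = -3 - 3*(5 + 6) = -3 - 3*11 = -3 - 33 = -36)
F = 0 (F = sqrt(1 - 1)*(-36) = sqrt(0)*(-36) = 0*(-36) = 0)
(F + a)*(0 + Z*1) = (0 + 14)*(0 - 3*1) = 14*(0 - 3) = 14*(-3) = -42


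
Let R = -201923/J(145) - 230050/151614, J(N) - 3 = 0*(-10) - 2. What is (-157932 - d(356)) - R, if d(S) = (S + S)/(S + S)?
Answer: 3334864955/75807 ≈ 43992.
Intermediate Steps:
J(N) = 1 (J(N) = 3 + (0*(-10) - 2) = 3 + (0 - 2) = 3 - 2 = 1)
d(S) = 1 (d(S) = (2*S)/((2*S)) = (2*S)*(1/(2*S)) = 1)
R = -15307291886/75807 (R = -201923/1 - 230050/151614 = -201923*1 - 230050*1/151614 = -201923 - 115025/75807 = -15307291886/75807 ≈ -2.0192e+5)
(-157932 - d(356)) - R = (-157932 - 1*1) - 1*(-15307291886/75807) = (-157932 - 1) + 15307291886/75807 = -157933 + 15307291886/75807 = 3334864955/75807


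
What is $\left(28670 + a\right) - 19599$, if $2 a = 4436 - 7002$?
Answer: $7788$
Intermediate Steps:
$a = -1283$ ($a = \frac{4436 - 7002}{2} = \frac{1}{2} \left(-2566\right) = -1283$)
$\left(28670 + a\right) - 19599 = \left(28670 - 1283\right) - 19599 = 27387 - 19599 = 7788$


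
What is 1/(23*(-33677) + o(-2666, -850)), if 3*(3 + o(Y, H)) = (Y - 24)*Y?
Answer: 3/4847818 ≈ 6.1883e-7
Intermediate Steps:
o(Y, H) = -3 + Y*(-24 + Y)/3 (o(Y, H) = -3 + ((Y - 24)*Y)/3 = -3 + ((-24 + Y)*Y)/3 = -3 + (Y*(-24 + Y))/3 = -3 + Y*(-24 + Y)/3)
1/(23*(-33677) + o(-2666, -850)) = 1/(23*(-33677) + (-3 - 8*(-2666) + (1/3)*(-2666)**2)) = 1/(-774571 + (-3 + 21328 + (1/3)*7107556)) = 1/(-774571 + (-3 + 21328 + 7107556/3)) = 1/(-774571 + 7171531/3) = 1/(4847818/3) = 3/4847818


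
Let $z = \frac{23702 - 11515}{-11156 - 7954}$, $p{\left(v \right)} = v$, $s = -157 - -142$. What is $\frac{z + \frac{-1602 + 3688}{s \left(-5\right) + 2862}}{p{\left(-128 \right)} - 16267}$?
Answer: $- \frac{64607}{14606141550} \approx -4.4233 \cdot 10^{-6}$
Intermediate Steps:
$s = -15$ ($s = -157 + 142 = -15$)
$z = - \frac{1741}{2730}$ ($z = \frac{12187}{-19110} = 12187 \left(- \frac{1}{19110}\right) = - \frac{1741}{2730} \approx -0.63773$)
$\frac{z + \frac{-1602 + 3688}{s \left(-5\right) + 2862}}{p{\left(-128 \right)} - 16267} = \frac{- \frac{1741}{2730} + \frac{-1602 + 3688}{\left(-15\right) \left(-5\right) + 2862}}{-128 - 16267} = \frac{- \frac{1741}{2730} + \frac{2086}{75 + 2862}}{-16395} = \left(- \frac{1741}{2730} + \frac{2086}{2937}\right) \left(- \frac{1}{16395}\right) = \frac{64607}{890890} \left(- \frac{1}{16395}\right) = - \frac{64607}{14606141550}$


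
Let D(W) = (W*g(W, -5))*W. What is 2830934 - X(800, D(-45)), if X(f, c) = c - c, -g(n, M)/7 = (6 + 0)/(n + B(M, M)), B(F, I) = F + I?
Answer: 2830934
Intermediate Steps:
g(n, M) = -42/(n + 2*M) (g(n, M) = -7*(6 + 0)/(n + (M + M)) = -42/(n + 2*M))
D(W) = -42*W**2/(-10 + W) (D(W) = (W*(-42/(W + 2*(-5))))*W = (W*(-42/(W - 10)))*W = (W*(-42/(-10 + W)))*W = (-42*W/(-10 + W))*W = -42*W**2/(-10 + W))
X(f, c) = 0
2830934 - X(800, D(-45)) = 2830934 - 1*0 = 2830934 + 0 = 2830934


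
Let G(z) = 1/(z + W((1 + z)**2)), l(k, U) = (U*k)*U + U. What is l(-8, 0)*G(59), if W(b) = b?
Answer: 0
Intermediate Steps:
l(k, U) = U + k*U**2 (l(k, U) = k*U**2 + U = U + k*U**2)
G(z) = 1/(z + (1 + z)**2)
l(-8, 0)*G(59) = (0*(1 + 0*(-8)))/(59 + (1 + 59)**2) = (0*(1 + 0))/(59 + 60**2) = (0*1)/(59 + 3600) = 0/3659 = 0*(1/3659) = 0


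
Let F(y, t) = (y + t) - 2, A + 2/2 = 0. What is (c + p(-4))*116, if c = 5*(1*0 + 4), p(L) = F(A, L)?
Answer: 1508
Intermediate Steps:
A = -1 (A = -1 + 0 = -1)
F(y, t) = -2 + t + y (F(y, t) = (t + y) - 2 = -2 + t + y)
p(L) = -3 + L (p(L) = -2 + L - 1 = -3 + L)
c = 20 (c = 5*(0 + 4) = 5*4 = 20)
(c + p(-4))*116 = (20 + (-3 - 4))*116 = (20 - 7)*116 = 13*116 = 1508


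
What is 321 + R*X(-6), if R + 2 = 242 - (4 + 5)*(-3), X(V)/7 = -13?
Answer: -23976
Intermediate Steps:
X(V) = -91 (X(V) = 7*(-13) = -91)
R = 267 (R = -2 + (242 - (4 + 5)*(-3)) = -2 + (242 - 9*(-3)) = -2 + (242 - 1*(-27)) = -2 + (242 + 27) = -2 + 269 = 267)
321 + R*X(-6) = 321 + 267*(-91) = 321 - 24297 = -23976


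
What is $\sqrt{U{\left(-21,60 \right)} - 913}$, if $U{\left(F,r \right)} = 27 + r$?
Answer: $i \sqrt{826} \approx 28.74 i$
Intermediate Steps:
$\sqrt{U{\left(-21,60 \right)} - 913} = \sqrt{\left(27 + 60\right) - 913} = \sqrt{87 - 913} = \sqrt{-826} = i \sqrt{826}$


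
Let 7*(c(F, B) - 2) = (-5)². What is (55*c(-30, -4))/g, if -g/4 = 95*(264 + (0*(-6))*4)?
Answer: -13/4256 ≈ -0.0030545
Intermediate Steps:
c(F, B) = 39/7 (c(F, B) = 2 + (⅐)*(-5)² = 2 + (⅐)*25 = 2 + 25/7 = 39/7)
g = -100320 (g = -380*(264 + (0*(-6))*4) = -380*(264 + 0*4) = -380*(264 + 0) = -380*264 = -4*25080 = -100320)
(55*c(-30, -4))/g = (55*(39/7))/(-100320) = (2145/7)*(-1/100320) = -13/4256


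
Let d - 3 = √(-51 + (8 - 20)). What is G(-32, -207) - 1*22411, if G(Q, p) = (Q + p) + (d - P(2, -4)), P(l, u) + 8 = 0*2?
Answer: -22639 + 3*I*√7 ≈ -22639.0 + 7.9373*I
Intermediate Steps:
P(l, u) = -8 (P(l, u) = -8 + 0*2 = -8 + 0 = -8)
d = 3 + 3*I*√7 (d = 3 + √(-51 + (8 - 20)) = 3 + √(-51 - 12) = 3 + √(-63) = 3 + 3*I*√7 ≈ 3.0 + 7.9373*I)
G(Q, p) = 11 + Q + p + 3*I*√7 (G(Q, p) = (Q + p) + ((3 + 3*I*√7) - 1*(-8)) = (Q + p) + ((3 + 3*I*√7) + 8) = (Q + p) + (11 + 3*I*√7) = 11 + Q + p + 3*I*√7)
G(-32, -207) - 1*22411 = (11 - 32 - 207 + 3*I*√7) - 1*22411 = (-228 + 3*I*√7) - 22411 = -22639 + 3*I*√7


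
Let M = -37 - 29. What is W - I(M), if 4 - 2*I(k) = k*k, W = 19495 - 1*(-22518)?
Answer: 44189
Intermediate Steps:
M = -66
W = 42013 (W = 19495 + 22518 = 42013)
I(k) = 2 - k²/2 (I(k) = 2 - k*k/2 = 2 - k²/2)
W - I(M) = 42013 - (2 - ½*(-66)²) = 42013 - (2 - ½*4356) = 42013 - (2 - 2178) = 42013 - 1*(-2176) = 42013 + 2176 = 44189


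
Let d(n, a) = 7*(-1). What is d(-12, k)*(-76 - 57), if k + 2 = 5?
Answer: 931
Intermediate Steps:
k = 3 (k = -2 + 5 = 3)
d(n, a) = -7
d(-12, k)*(-76 - 57) = -7*(-76 - 57) = -7*(-133) = 931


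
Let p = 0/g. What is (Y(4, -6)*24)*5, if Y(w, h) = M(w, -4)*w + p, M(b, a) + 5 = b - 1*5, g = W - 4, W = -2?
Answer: -2880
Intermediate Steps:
g = -6 (g = -2 - 4 = -6)
M(b, a) = -10 + b (M(b, a) = -5 + (b - 1*5) = -5 + (b - 5) = -5 + (-5 + b) = -10 + b)
p = 0 (p = 0/(-6) = 0*(-⅙) = 0)
Y(w, h) = w*(-10 + w) (Y(w, h) = (-10 + w)*w + 0 = w*(-10 + w) + 0 = w*(-10 + w))
(Y(4, -6)*24)*5 = ((4*(-10 + 4))*24)*5 = ((4*(-6))*24)*5 = -24*24*5 = -576*5 = -2880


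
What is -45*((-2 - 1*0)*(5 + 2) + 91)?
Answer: -3465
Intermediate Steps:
-45*((-2 - 1*0)*(5 + 2) + 91) = -45*((-2 + 0)*7 + 91) = -45*(-2*7 + 91) = -45*(-14 + 91) = -45*77 = -3465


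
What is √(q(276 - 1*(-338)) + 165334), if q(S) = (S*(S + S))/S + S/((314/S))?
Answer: 2*√1033795231/157 ≈ 409.59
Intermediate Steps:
q(S) = 2*S + S²/314 (q(S) = (S*(2*S))/S + S*(S/314) = (2*S²)/S + S²/314 = 2*S + S²/314)
√(q(276 - 1*(-338)) + 165334) = √((276 - 1*(-338))*(628 + (276 - 1*(-338)))/314 + 165334) = √((276 + 338)*(628 + (276 + 338))/314 + 165334) = √((1/314)*614*(628 + 614) + 165334) = √((1/314)*614*1242 + 165334) = √(381294/157 + 165334) = √(26338732/157) = 2*√1033795231/157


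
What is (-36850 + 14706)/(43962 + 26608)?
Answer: -11072/35285 ≈ -0.31379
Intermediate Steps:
(-36850 + 14706)/(43962 + 26608) = -22144/70570 = -22144*1/70570 = -11072/35285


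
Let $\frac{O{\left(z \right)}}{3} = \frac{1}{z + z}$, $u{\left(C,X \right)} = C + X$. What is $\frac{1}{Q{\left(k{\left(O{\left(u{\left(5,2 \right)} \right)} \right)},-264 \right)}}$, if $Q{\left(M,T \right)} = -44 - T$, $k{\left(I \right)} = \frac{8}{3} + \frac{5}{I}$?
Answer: $\frac{1}{220} \approx 0.0045455$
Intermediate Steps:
$O{\left(z \right)} = \frac{3}{2 z}$ ($O{\left(z \right)} = \frac{3}{z + z} = \frac{3}{2 z}$)
$k{\left(I \right)} = \frac{8}{3} + \frac{5}{I}$ ($k{\left(I \right)} = 8 \cdot \frac{1}{3} + \frac{5}{I} = \frac{8}{3} + \frac{5}{I}$)
$\frac{1}{Q{\left(k{\left(O{\left(u{\left(5,2 \right)} \right)} \right)},-264 \right)}} = \frac{1}{-44 - -264} = \frac{1}{-44 + 264} = \frac{1}{220}$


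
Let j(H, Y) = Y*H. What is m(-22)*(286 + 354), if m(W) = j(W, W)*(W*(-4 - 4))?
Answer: 54517760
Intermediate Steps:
j(H, Y) = H*Y
m(W) = -8*W³ (m(W) = (W*W)*(W*(-4 - 4)) = W²*(W*(-8)) = W²*(-8*W) = -8*W³)
m(-22)*(286 + 354) = (-8*(-22)³)*(286 + 354) = -8*(-10648)*640 = 85184*640 = 54517760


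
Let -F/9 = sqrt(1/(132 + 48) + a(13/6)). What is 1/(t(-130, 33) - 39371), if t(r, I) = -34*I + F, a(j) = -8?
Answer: -809860/32793673931 + 6*I*sqrt(7195)/32793673931 ≈ -2.4696e-5 + 1.5519e-8*I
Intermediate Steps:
F = -3*I*sqrt(7195)/10 (F = -9*sqrt(1/(132 + 48) - 8) = -9*sqrt(1/180 - 8) = -3*I*sqrt(7195)/10 ≈ -25.447*I)
t(r, I) = -34*I - 3*I*sqrt(7195)/10
1/(t(-130, 33) - 39371) = 1/((-34*33 - 3*I*sqrt(7195)/10) - 39371) = 1/((-1122 - 3*I*sqrt(7195)/10) - 39371) = 1/(-40493 - 3*I*sqrt(7195)/10)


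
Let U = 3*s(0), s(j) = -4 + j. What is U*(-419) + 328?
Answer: 5356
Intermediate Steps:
U = -12 (U = 3*(-4 + 0) = 3*(-4) = -12)
U*(-419) + 328 = -12*(-419) + 328 = 5028 + 328 = 5356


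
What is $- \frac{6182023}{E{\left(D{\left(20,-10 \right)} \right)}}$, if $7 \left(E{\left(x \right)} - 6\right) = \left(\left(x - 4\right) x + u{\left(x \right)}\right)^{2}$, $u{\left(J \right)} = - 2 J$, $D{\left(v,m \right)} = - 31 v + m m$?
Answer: $- \frac{43274161}{74813190442} \approx -0.00057843$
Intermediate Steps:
$D{\left(v,m \right)} = m^{2} - 31 v$ ($D{\left(v,m \right)} = - 31 v + m^{2} = m^{2} - 31 v$)
$E{\left(x \right)} = 6 + \frac{\left(- 2 x + x \left(-4 + x\right)\right)^{2}}{7}$ ($E{\left(x \right)} = 6 + \frac{\left(\left(x - 4\right) x - 2 x\right)^{2}}{7} = 6 + \frac{\left(\left(-4 + x\right) x - 2 x\right)^{2}}{7} = 6 + \frac{\left(x \left(-4 + x\right) - 2 x\right)^{2}}{7} = 6 + \frac{\left(- 2 x + x \left(-4 + x\right)\right)^{2}}{7}$)
$- \frac{6182023}{E{\left(D{\left(20,-10 \right)} \right)}} = - \frac{6182023}{6 + \frac{\left(\left(-10\right)^{2} - 620\right)^{2} \left(-6 + \left(\left(-10\right)^{2} - 620\right)\right)^{2}}{7}} = - \frac{6182023}{6 + \frac{\left(100 - 620\right)^{2} \left(-6 + \left(100 - 620\right)\right)^{2}}{7}} = - \frac{6182023}{6 + \frac{\left(-520\right)^{2} \left(-6 - 520\right)^{2}}{7}} = - \frac{6182023}{6 + \frac{1}{7} \cdot 270400 \left(-526\right)^{2}} = - \frac{6182023}{6 + \frac{1}{7} \cdot 270400 \cdot 276676} = - \frac{6182023}{6 + \frac{74813190400}{7}} = - \frac{6182023}{\frac{74813190442}{7}} = \left(-6182023\right) \frac{7}{74813190442} = - \frac{43274161}{74813190442}$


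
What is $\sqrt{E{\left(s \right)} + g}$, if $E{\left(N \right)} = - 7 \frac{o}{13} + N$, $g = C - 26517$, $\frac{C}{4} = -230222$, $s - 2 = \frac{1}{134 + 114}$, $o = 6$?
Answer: $\frac{5 i \sqrt{98475070642}}{1612} \approx 973.35 i$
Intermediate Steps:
$s = \frac{497}{248}$ ($s = 2 + \frac{1}{134 + 114} = 2 + \frac{1}{248} = \frac{497}{248} \approx 2.004$)
$C = -920888$ ($C = 4 \left(-230222\right) = -920888$)
$g = -947405$ ($g = -920888 - 26517 = -947405$)
$E{\left(N \right)} = - \frac{42}{13} + N$ ($E{\left(N \right)} = - 7 \cdot \frac{6}{13} + N = - 7 \cdot 6 \cdot \frac{1}{13} + N = \left(-7\right) \frac{6}{13} + N = - \frac{42}{13} + N$)
$\sqrt{E{\left(s \right)} + g} = \sqrt{\left(- \frac{42}{13} + \frac{497}{248}\right) - 947405} = \sqrt{- \frac{3955}{3224} - 947405} = \sqrt{- \frac{3054437675}{3224}} = \frac{5 i \sqrt{98475070642}}{1612}$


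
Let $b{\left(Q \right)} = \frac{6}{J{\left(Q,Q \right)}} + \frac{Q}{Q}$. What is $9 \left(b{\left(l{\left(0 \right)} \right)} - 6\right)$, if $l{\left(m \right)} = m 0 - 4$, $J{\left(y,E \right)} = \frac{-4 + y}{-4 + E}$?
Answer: $9$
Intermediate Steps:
$J{\left(y,E \right)} = \frac{-4 + y}{-4 + E}$
$l{\left(m \right)} = -4$ ($l{\left(m \right)} = 0 - 4 = -4$)
$b{\left(Q \right)} = 7$ ($b{\left(Q \right)} = \frac{6}{\frac{1}{-4 + Q} \left(-4 + Q\right)} + \frac{Q}{Q} = \frac{6}{1} + 1 = 6 \cdot 1 + 1 = 6 + 1 = 7$)
$9 \left(b{\left(l{\left(0 \right)} \right)} - 6\right) = 9 \left(7 - 6\right) = 9 \cdot 1 = 9$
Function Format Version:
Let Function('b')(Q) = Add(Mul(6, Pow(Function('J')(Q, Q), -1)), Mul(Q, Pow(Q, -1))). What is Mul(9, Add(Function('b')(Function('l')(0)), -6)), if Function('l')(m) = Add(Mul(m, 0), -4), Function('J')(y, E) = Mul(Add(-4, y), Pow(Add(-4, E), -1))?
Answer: 9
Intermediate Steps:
Function('J')(y, E) = Mul(Pow(Add(-4, E), -1), Add(-4, y))
Function('l')(m) = -4 (Function('l')(m) = Add(0, -4) = -4)
Function('b')(Q) = 7 (Function('b')(Q) = Add(Mul(6, Pow(Mul(Pow(Add(-4, Q), -1), Add(-4, Q)), -1)), Mul(Q, Pow(Q, -1))) = Add(Mul(6, Pow(1, -1)), 1) = Add(Mul(6, 1), 1) = Add(6, 1) = 7)
Mul(9, Add(Function('b')(Function('l')(0)), -6)) = Mul(9, Add(7, -6)) = Mul(9, 1) = 9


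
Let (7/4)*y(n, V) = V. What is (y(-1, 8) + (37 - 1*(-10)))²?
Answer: 130321/49 ≈ 2659.6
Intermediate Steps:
y(n, V) = 4*V/7
(y(-1, 8) + (37 - 1*(-10)))² = ((4/7)*8 + (37 - 1*(-10)))² = (32/7 + (37 + 10))² = (32/7 + 47)² = (361/7)² = 130321/49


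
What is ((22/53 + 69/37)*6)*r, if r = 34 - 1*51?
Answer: -456042/1961 ≈ -232.56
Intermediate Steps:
r = -17 (r = 34 - 51 = -17)
((22/53 + 69/37)*6)*r = ((22/53 + 69/37)*6)*(-17) = ((4471/1961)*6)*(-17) = (26826/1961)*(-17) = -456042/1961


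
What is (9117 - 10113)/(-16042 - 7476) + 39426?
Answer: 463610832/11759 ≈ 39426.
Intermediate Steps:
(9117 - 10113)/(-16042 - 7476) + 39426 = -996/(-23518) + 39426 = -996*(-1/23518) + 39426 = 498/11759 + 39426 = 463610832/11759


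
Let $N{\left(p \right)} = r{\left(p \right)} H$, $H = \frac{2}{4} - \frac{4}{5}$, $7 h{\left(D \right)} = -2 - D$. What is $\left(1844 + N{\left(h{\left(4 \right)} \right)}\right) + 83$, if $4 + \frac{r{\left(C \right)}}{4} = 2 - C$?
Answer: $\frac{67493}{35} \approx 1928.4$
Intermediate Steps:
$h{\left(D \right)} = - \frac{2}{7} - \frac{D}{7}$ ($h{\left(D \right)} = \frac{-2 - D}{7} = - \frac{2}{7} - \frac{D}{7}$)
$r{\left(C \right)} = -8 - 4 C$ ($r{\left(C \right)} = -16 + 4 \left(2 - C\right) = -16 - \left(-8 + 4 C\right) = -8 - 4 C$)
$H = - \frac{3}{10}$ ($H = 2 \cdot \frac{1}{4} - \frac{4}{5} = \frac{1}{2} - \frac{4}{5} = - \frac{3}{10} \approx -0.3$)
$N{\left(p \right)} = \frac{12}{5} + \frac{6 p}{5}$ ($N{\left(p \right)} = \left(-8 - 4 p\right) \left(- \frac{3}{10}\right) = \frac{12}{5} + \frac{6 p}{5}$)
$\left(1844 + N{\left(h{\left(4 \right)} \right)}\right) + 83 = \left(1844 + \left(\frac{12}{5} + \frac{6 \left(- \frac{2}{7} - \frac{4}{7}\right)}{5}\right)\right) + 83 = \left(1844 + \left(\frac{12}{5} + \frac{6}{5} \left(- \frac{6}{7}\right)\right)\right) + 83 = \left(1844 + \left(\frac{12}{5} - \frac{36}{35}\right)\right) + 83 = \left(1844 + \frac{48}{35}\right) + 83 = \frac{64588}{35} + 83 = \frac{67493}{35}$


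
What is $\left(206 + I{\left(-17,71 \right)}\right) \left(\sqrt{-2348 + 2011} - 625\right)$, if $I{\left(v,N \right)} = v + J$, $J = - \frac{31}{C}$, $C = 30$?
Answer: $- \frac{704875}{6} + \frac{5639 i \sqrt{337}}{30} \approx -1.1748 \cdot 10^{5} + 3450.6 i$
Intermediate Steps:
$J = - \frac{31}{30} \approx -1.0333$
$I{\left(v,N \right)} = - \frac{31}{30} + v$ ($I{\left(v,N \right)} = v - \frac{31}{30} = - \frac{31}{30} + v$)
$\left(206 + I{\left(-17,71 \right)}\right) \left(\sqrt{-2348 + 2011} - 625\right) = \left(206 - \frac{541}{30}\right) \left(\sqrt{-2348 + 2011} - 625\right) = \left(206 - \frac{541}{30}\right) \left(\sqrt{-337} - 625\right) = \frac{5639 \left(i \sqrt{337} - 625\right)}{30} = \frac{5639 \left(-625 + i \sqrt{337}\right)}{30} = - \frac{704875}{6} + \frac{5639 i \sqrt{337}}{30}$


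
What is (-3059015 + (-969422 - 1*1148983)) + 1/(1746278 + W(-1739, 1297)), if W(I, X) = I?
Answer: -9032211109379/1744539 ≈ -5.1774e+6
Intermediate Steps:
(-3059015 + (-969422 - 1*1148983)) + 1/(1746278 + W(-1739, 1297)) = (-3059015 + (-969422 - 1*1148983)) + 1/(1746278 - 1739) = (-3059015 + (-969422 - 1148983)) + 1/1744539 = (-3059015 - 2118405) + 1/1744539 = -5177420 + 1/1744539 = -9032211109379/1744539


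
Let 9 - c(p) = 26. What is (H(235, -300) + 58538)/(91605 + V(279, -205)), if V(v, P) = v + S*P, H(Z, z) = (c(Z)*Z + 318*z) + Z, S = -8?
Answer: -20311/46762 ≈ -0.43435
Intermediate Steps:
c(p) = -17 (c(p) = 9 - 1*26 = 9 - 26 = -17)
H(Z, z) = -16*Z + 318*z (H(Z, z) = (-17*Z + 318*z) + Z = -16*Z + 318*z)
V(v, P) = v - 8*P
(H(235, -300) + 58538)/(91605 + V(279, -205)) = ((-16*235 + 318*(-300)) + 58538)/(91605 + (279 - 8*(-205))) = ((-3760 - 95400) + 58538)/(91605 + (279 + 1640)) = (-99160 + 58538)/(91605 + 1919) = -40622/93524 = -40622*1/93524 = -20311/46762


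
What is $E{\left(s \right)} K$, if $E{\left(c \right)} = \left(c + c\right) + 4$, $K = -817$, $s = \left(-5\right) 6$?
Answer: $45752$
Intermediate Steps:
$s = -30$
$E{\left(c \right)} = 4 + 2 c$ ($E{\left(c \right)} = 2 c + 4 = 4 + 2 c$)
$E{\left(s \right)} K = \left(4 + 2 \left(-30\right)\right) \left(-817\right) = \left(4 - 60\right) \left(-817\right) = \left(-56\right) \left(-817\right) = 45752$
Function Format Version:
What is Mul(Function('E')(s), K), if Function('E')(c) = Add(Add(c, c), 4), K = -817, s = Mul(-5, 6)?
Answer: 45752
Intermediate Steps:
s = -30
Function('E')(c) = Add(4, Mul(2, c)) (Function('E')(c) = Add(Mul(2, c), 4) = Add(4, Mul(2, c)))
Mul(Function('E')(s), K) = Mul(Add(4, Mul(2, -30)), -817) = Mul(Add(4, -60), -817) = Mul(-56, -817) = 45752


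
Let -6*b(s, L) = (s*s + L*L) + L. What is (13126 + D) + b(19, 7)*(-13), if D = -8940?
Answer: 10179/2 ≈ 5089.5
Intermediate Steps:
b(s, L) = -L/6 - L**2/6 - s**2/6 (b(s, L) = -((s*s + L*L) + L)/6 = -((s**2 + L**2) + L)/6 = -((L**2 + s**2) + L)/6 = -(L + L**2 + s**2)/6 = -L/6 - L**2/6 - s**2/6)
(13126 + D) + b(19, 7)*(-13) = (13126 - 8940) + (-1/6*7 - 1/6*7**2 - 1/6*19**2)*(-13) = 4186 + (-7/6 - 1/6*49 - 1/6*361)*(-13) = 4186 + (-7/6 - 49/6 - 361/6)*(-13) = 4186 - 139/2*(-13) = 4186 + 1807/2 = 10179/2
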